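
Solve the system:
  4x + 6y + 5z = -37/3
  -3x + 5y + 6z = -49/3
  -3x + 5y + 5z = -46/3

Row-reduce the augmented matrix:
R1 ← R1 / (4).
R2 ← R2 + 3·R1.
R3 ← R3 + 3·R1.
R2 ← R2 / (19/2).
R1 ← R1 − 3/2·R2.
R3 ← R3 − 19/2·R2.
R3 ← R3 / (-1).
R1 ← R1 + 11/38·R3.
R2 ← R2 − 39/38·R3.
Reading off the reduced rows gives x = 2/3, y = -5/3, z = -1.

x = 2/3, y = -5/3, z = -1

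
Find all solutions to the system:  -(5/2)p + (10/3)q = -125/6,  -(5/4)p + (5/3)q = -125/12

Row-reduce:
R1 ← R1 / (-5/2).
R2 ← R2 + 5/4·R1.
Rank is 1 with 2 unknowns, leaving q free.

infinitely many solutions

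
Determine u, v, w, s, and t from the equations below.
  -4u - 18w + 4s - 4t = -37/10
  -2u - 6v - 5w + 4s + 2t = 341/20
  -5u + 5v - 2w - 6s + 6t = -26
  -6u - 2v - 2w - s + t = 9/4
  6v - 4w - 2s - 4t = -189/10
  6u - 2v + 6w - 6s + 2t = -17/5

Row-reduce the augmented matrix:
R1 ← R1 / (-4).
R2 ← R2 + 2·R1.
R3 ← R3 + 5·R1.
R4 ← R4 + 6·R1.
R6 ← R6 − 6·R1.
R2 ← R2 / (-6).
R3 ← R3 − 5·R2.
R4 ← R4 + 2·R2.
R5 ← R5 − 6·R2.
R6 ← R6 + 2·R2.
R3 ← R3 / (143/6).
R1 ← R1 − 9/2·R3.
R2 ← R2 + 2/3·R3.
R4 ← R4 − 71/3·R3.
R6 ← R6 + 67/3·R3.
R4 ← R4 / (229/143).
R1 ← R1 − 109/143·R4.
R2 ← R2 + 85/143·R4.
R3 ← R3 + 56/143·R4.
R6 ← R6 + 1346/143·R4.
Swap R5 and R6.
R5 ← R5 / (-9676/229).
R1 ← R1 − 543/229·R5.
R2 ← R2 + 789/229·R5.
R3 ← R3 + 342/229·R5.
R4 ← R4 + 1225/229·R5.
R6 reduces to 0 = 0, so the extra equation is consistent.
Reading off the reduced rows gives u = -1/5, v = -12/5, w = 3/4, s = 7/4, t = -1/2.

u = -1/5, v = -12/5, w = 3/4, s = 7/4, t = -1/2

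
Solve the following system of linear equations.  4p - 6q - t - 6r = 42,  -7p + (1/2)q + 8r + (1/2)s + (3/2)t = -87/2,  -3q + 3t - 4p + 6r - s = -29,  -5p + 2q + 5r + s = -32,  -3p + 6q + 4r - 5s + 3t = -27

no solution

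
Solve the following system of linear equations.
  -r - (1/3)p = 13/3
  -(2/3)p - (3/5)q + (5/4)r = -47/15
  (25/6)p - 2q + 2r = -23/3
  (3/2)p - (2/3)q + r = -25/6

Row-reduce:
R1 ← R1 / (-1/3).
R2 ← R2 + 2/3·R1.
R3 ← R3 − 25/6·R1.
R4 ← R4 − 3/2·R1.
R2 ← R2 / (-3/5).
R3 ← R3 + 2·R2.
R4 ← R4 + 2/3·R2.
R3 ← R3 / (-64/3).
R1 ← R1 − 3·R3.
R2 ← R2 + 65/12·R3.
R4 ← R4 + 64/9·R3.
Row 4 reduces to 0 = -1/6, a contradiction. The system is inconsistent.

no solution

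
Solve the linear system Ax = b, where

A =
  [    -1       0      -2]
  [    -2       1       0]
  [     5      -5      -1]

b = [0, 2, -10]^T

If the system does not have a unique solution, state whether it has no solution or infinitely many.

Row-reduce the augmented matrix:
R1 ← R1 / (-1).
R2 ← R2 + 2·R1.
R3 ← R3 − 5·R1.
R3 ← R3 + 5·R2.
R3 ← R3 / (9).
R1 ← R1 − 2·R3.
R2 ← R2 − 4·R3.
Reading off the reduced rows gives x_1 = 0, x_2 = 2, x_3 = 0.

x_1 = 0, x_2 = 2, x_3 = 0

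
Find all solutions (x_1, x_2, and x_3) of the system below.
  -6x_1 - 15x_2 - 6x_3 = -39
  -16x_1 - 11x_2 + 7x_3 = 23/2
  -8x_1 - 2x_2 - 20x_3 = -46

x_1 = -1, x_2 = 2, x_3 = 5/2

Row-reduce the augmented matrix:
R1 ← R1 / (-6).
R2 ← R2 + 16·R1.
R3 ← R3 + 8·R1.
R2 ← R2 / (29).
R1 ← R1 − 5/2·R2.
R3 ← R3 − 18·R2.
R3 ← R3 / (-762/29).
R1 ← R1 + 57/58·R3.
R2 ← R2 − 23/29·R3.
Reading off the reduced rows gives x_1 = -1, x_2 = 2, x_3 = 5/2.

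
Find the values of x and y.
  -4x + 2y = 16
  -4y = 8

x = -5, y = -2

Row-reduce the augmented matrix:
R1 ← R1 / (-4).
R2 ← R2 / (-4).
R1 ← R1 + 1/2·R2.
Reading off the reduced rows gives x = -5, y = -2.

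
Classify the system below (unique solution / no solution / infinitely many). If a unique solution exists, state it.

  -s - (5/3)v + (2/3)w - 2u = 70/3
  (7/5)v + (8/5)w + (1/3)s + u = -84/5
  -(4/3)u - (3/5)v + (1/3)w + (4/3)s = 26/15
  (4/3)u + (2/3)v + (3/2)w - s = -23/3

Row-reduce the augmented matrix:
R1 ← R1 / (-2).
R2 ← R2 − 1·R1.
R3 ← R3 + 4/3·R1.
R4 ← R4 − 4/3·R1.
R2 ← R2 / (17/30).
R1 ← R1 − 5/6·R2.
R3 ← R3 − 23/45·R2.
R4 ← R4 + 4/9·R2.
R3 ← R3 / (-473/255).
R1 ← R1 + 54/17·R3.
R2 ← R2 − 58/17·R3.
R4 ← R4 − 353/102·R3.
R4 ← R4 / (2095/946).
R1 ← R1 + 4168/1419·R4.
R2 ← R2 − 5195/1419·R4.
R3 ← R3 + 1645/1419·R4.
Reading off the reduced rows gives u = -6, v = -4, w = -2, s = -6.

u = -6, v = -4, w = -2, s = -6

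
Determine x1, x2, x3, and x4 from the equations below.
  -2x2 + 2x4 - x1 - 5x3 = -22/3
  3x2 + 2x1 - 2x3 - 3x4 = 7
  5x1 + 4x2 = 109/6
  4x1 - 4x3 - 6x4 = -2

x1 = 3/2, x2 = 8/3, x3 = 1/2, x4 = 1

Row-reduce the augmented matrix:
R1 ← R1 / (-1).
R2 ← R2 − 2·R1.
R3 ← R3 − 5·R1.
R4 ← R4 − 4·R1.
R2 ← R2 / (-1).
R1 ← R1 − 2·R2.
R3 ← R3 + 6·R2.
R4 ← R4 + 8·R2.
R3 ← R3 / (47).
R1 ← R1 + 19·R3.
R2 ← R2 − 12·R3.
R4 ← R4 − 72·R3.
R4 ← R4 / (-570/47).
R1 ← R1 − 76/47·R4.
R2 ← R2 + 95/47·R4.
R3 ← R3 − 4/47·R4.
Reading off the reduced rows gives x1 = 3/2, x2 = 8/3, x3 = 1/2, x4 = 1.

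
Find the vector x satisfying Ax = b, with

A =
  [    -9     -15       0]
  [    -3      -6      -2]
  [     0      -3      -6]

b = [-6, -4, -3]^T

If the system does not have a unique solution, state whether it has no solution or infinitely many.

no solution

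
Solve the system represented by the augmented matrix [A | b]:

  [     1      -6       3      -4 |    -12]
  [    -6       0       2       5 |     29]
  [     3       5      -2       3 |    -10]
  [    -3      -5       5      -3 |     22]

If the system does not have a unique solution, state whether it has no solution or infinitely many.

x_1 = -6, x_2 = 5, x_3 = 4, x_4 = -3

Row-reduce the augmented matrix:
R2 ← R2 + 6·R1.
R3 ← R3 − 3·R1.
R4 ← R4 + 3·R1.
R2 ← R2 / (-36).
R1 ← R1 + 6·R2.
R3 ← R3 − 23·R2.
R4 ← R4 + 23·R2.
R3 ← R3 / (16/9).
R1 ← R1 + 1/3·R3.
R2 ← R2 + 5/9·R3.
R4 ← R4 − 11/9·R3.
R4 ← R4 / (-309/64).
R1 ← R1 + 19/64·R4.
R2 ← R2 − 91/64·R4.
R3 ← R3 − 103/64·R4.
Reading off the reduced rows gives x_1 = -6, x_2 = 5, x_3 = 4, x_4 = -3.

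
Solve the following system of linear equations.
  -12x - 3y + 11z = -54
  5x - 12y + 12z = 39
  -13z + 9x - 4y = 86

x = 3, y = -5, z = -3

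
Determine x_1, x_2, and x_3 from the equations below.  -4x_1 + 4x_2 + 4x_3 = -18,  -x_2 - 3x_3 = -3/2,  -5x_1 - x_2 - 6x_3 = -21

x_1 = 3, x_2 = -3, x_3 = 3/2

Row-reduce the augmented matrix:
R1 ← R1 / (-4).
R3 ← R3 + 5·R1.
R2 ← R2 / (-1).
R1 ← R1 + 1·R2.
R3 ← R3 + 6·R2.
R3 ← R3 / (7).
R1 ← R1 − 2·R3.
R2 ← R2 − 3·R3.
Reading off the reduced rows gives x_1 = 3, x_2 = -3, x_3 = 3/2.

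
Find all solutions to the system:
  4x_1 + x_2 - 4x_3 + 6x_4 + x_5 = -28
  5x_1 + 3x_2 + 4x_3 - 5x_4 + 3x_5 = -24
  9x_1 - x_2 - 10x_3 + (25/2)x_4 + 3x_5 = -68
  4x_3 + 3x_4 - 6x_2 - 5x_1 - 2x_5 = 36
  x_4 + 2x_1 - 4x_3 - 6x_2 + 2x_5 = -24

Row-reduce:
R1 ← R1 / (4).
R2 ← R2 − 5·R1.
R3 ← R3 − 9·R1.
R4 ← R4 + 5·R1.
R5 ← R5 − 2·R1.
R2 ← R2 / (7/4).
R1 ← R1 − 1/4·R2.
R3 ← R3 + 13/4·R2.
R4 ← R4 + 19/4·R2.
R5 ← R5 + 13/2·R2.
R3 ← R3 / (110/7).
R1 ← R1 + 16/7·R3.
R2 ← R2 − 36/7·R3.
R4 ← R4 − 164/7·R3.
R5 ← R5 − 220/7·R3.
R4 ← R4 / (697/55).
R1 ← R1 + 13/55·R4.
R2 ← R2 − 43/55·R4.
R3 ← R3 + 339/220·R4.
Rank is 4 with 5 unknowns, leaving x_5 free.

infinitely many solutions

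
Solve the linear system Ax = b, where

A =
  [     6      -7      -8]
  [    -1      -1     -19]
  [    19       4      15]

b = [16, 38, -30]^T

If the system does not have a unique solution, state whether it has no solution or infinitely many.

x_1 = 0, x_2 = 0, x_3 = -2

Row-reduce the augmented matrix:
R1 ← R1 / (6).
R2 ← R2 + 1·R1.
R3 ← R3 − 19·R1.
R2 ← R2 / (-13/6).
R1 ← R1 + 7/6·R2.
R3 ← R3 − 157/6·R2.
R3 ← R3 / (-2668/13).
R1 ← R1 − 125/13·R3.
R2 ← R2 − 122/13·R3.
Reading off the reduced rows gives x_1 = 0, x_2 = 0, x_3 = -2.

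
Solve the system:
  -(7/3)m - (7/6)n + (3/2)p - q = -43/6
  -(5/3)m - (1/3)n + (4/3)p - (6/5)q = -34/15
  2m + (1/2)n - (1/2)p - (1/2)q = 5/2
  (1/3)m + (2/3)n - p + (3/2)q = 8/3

no solution

Row-reduce:
R1 ← R1 / (-7/3).
R2 ← R2 + 5/3·R1.
R3 ← R3 − 2·R1.
R4 ← R4 − 1/3·R1.
R2 ← R2 / (1/2).
R1 ← R1 − 1/2·R2.
R3 ← R3 + 1/2·R2.
R4 ← R4 − 1/2·R2.
R3 ← R3 / (22/21).
R1 ← R1 + 19/21·R3.
R2 ← R2 − 11/21·R3.
R4 ← R4 + 22/21·R3.
Row 4 reduces to 0 = -2, a contradiction. The system is inconsistent.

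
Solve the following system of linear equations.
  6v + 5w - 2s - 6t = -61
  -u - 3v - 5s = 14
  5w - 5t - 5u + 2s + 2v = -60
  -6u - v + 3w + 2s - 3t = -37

Row-reduce:
Swap R1 and R2.
R1 ← R1 / (-1).
R3 ← R3 + 5·R1.
R4 ← R4 + 6·R1.
R2 ← R2 / (6).
R1 ← R1 − 3·R2.
R3 ← R3 − 17·R2.
R4 ← R4 − 17·R2.
R3 ← R3 / (-55/6).
R1 ← R1 + 5/2·R3.
R2 ← R2 − 5/6·R3.
R4 ← R4 + 67/6·R3.
R4 ← R4 / (-117/55).
R1 ← R1 + 32/11·R4.
R2 ← R2 − 29/11·R4.
R3 ← R3 + 196/55·R4.
Rank is 4 with 5 unknowns, leaving t free.

infinitely many solutions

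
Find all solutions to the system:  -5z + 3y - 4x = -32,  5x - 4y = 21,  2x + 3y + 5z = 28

x = 5, y = 1, z = 3

Row-reduce the augmented matrix:
R1 ← R1 / (-4).
R2 ← R2 − 5·R1.
R3 ← R3 − 2·R1.
R2 ← R2 / (-1/4).
R1 ← R1 + 3/4·R2.
R3 ← R3 − 9/2·R2.
R3 ← R3 / (-110).
R1 ← R1 − 20·R3.
R2 ← R2 − 25·R3.
Reading off the reduced rows gives x = 5, y = 1, z = 3.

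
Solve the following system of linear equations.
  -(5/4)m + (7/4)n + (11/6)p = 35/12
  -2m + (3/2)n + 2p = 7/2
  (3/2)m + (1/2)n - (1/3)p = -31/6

Row-reduce:
R1 ← R1 / (-5/4).
R2 ← R2 + 2·R1.
R3 ← R3 − 3/2·R1.
R2 ← R2 / (-13/10).
R1 ← R1 + 7/5·R2.
R3 ← R3 − 13/5·R2.
Row 3 reduces to 0 = -4, a contradiction. The system is inconsistent.

no solution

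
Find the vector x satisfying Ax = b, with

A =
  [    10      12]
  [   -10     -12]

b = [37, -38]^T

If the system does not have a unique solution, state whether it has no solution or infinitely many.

no solution

Row-reduce:
R1 ← R1 / (10).
R2 ← R2 + 10·R1.
Row 2 reduces to 0 = -1, a contradiction. The system is inconsistent.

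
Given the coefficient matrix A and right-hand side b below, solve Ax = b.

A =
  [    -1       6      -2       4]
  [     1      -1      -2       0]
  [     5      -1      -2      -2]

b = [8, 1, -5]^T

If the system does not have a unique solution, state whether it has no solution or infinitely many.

Row-reduce:
R1 ← R1 / (-1).
R2 ← R2 − 1·R1.
R3 ← R3 − 5·R1.
R2 ← R2 / (5).
R1 ← R1 + 6·R2.
R3 ← R3 − 29·R2.
R3 ← R3 / (56/5).
R1 ← R1 + 14/5·R3.
R2 ← R2 + 4/5·R3.
Rank is 3 with 4 unknowns, leaving x_4 free.

infinitely many solutions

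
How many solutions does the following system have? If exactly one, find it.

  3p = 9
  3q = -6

p = 3, q = -2

Row-reduce the augmented matrix:
R1 ← R1 / (3).
R2 ← R2 / (3).
Reading off the reduced rows gives p = 3, q = -2.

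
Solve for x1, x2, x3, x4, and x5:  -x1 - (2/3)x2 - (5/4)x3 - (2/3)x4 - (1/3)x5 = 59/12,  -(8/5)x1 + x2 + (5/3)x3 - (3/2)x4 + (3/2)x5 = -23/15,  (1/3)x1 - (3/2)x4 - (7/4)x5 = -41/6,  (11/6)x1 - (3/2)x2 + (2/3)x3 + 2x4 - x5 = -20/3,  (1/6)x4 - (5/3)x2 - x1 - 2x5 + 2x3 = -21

x1 = 2, x2 = -2, x3 = -5, x4 = -2, x5 = 6

Row-reduce the augmented matrix:
R1 ← R1 / (-1).
R2 ← R2 + 8/5·R1.
R3 ← R3 − 1/3·R1.
R4 ← R4 − 11/6·R1.
R5 ← R5 + 1·R1.
R2 ← R2 / (31/15).
R1 ← R1 − 2/3·R2.
R3 ← R3 + 2/9·R2.
R4 ← R4 + 49/18·R2.
R5 ← R5 + 1·R2.
R3 ← R3 / (-25/1116).
R1 ← R1 − 25/372·R3.
R2 ← R2 − 55/31·R3.
R4 ← R4 − 7153/2232·R3.
R5 ← R5 − 623/124·R3.
R4 ← R4 / (-6321/25).
R1 ← R1 + 9/2·R4.
R2 ← R2 + 1403/10·R4.
R3 ← R3 − 1974/25·R4.
R5 ← R5 + 59413/150·R4.
R5 ← R5 / (-114109/43344).
R1 ← R1 + 5235/4816·R5.
R2 ← R2 − 10013/14448·R5.
R3 ← R3 − 47/172·R5.
R4 ← R4 − 6683/7224·R5.
Reading off the reduced rows gives x1 = 2, x2 = -2, x3 = -5, x4 = -2, x5 = 6.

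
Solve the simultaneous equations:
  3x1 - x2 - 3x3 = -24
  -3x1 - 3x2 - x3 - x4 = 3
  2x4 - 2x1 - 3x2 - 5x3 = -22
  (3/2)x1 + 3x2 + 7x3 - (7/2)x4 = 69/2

infinitely many solutions

Row-reduce:
R1 ← R1 / (3).
R2 ← R2 + 3·R1.
R3 ← R3 + 2·R1.
R4 ← R4 − 3/2·R1.
R2 ← R2 / (-4).
R1 ← R1 + 1/3·R2.
R3 ← R3 + 11/3·R2.
R4 ← R4 − 7/2·R2.
R3 ← R3 / (-10/3).
R1 ← R1 + 2/3·R3.
R2 ← R2 − 1·R3.
R4 ← R4 − 5·R3.
Rank is 3 with 4 unknowns, leaving x4 free.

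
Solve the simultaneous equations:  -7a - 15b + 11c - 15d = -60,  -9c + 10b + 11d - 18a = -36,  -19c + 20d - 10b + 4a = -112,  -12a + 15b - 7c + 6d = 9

a = 3, b = 5, c = 6, d = 2

Row-reduce the augmented matrix:
R1 ← R1 / (-7).
R2 ← R2 + 18·R1.
R3 ← R3 − 4·R1.
R4 ← R4 + 12·R1.
R2 ← R2 / (340/7).
R1 ← R1 − 15/7·R2.
R3 ← R3 + 130/7·R2.
R4 ← R4 − 285/7·R2.
R3 ← R3 / (-917/34).
R1 ← R1 − 5/68·R3.
R2 ← R2 + 261/340·R3.
R4 ← R4 − 367/68·R3.
R4 ← R4 / (-6893/1834).
R1 ← R1 − 71/1834·R4.
R2 ← R2 − 1429/9170·R4.
R3 ← R3 + 1033/917·R4.
Reading off the reduced rows gives a = 3, b = 5, c = 6, d = 2.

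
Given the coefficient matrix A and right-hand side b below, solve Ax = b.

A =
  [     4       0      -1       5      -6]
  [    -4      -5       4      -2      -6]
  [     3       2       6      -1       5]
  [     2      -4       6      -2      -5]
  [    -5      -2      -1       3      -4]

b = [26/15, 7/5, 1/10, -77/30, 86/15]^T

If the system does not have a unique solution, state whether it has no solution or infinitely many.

x_1 = -1, x_2 = 4/3, x_3 = 3/5, x_4 = 2/3, x_5 = -1/2

Row-reduce the augmented matrix:
R1 ← R1 / (4).
R2 ← R2 + 4·R1.
R3 ← R3 − 3·R1.
R4 ← R4 − 2·R1.
R5 ← R5 + 5·R1.
R2 ← R2 / (-5).
R3 ← R3 − 2·R2.
R4 ← R4 + 4·R2.
R5 ← R5 + 2·R2.
R3 ← R3 / (159/20).
R1 ← R1 + 1/4·R3.
R2 ← R2 + 3/5·R3.
R4 ← R4 − 41/10·R3.
R5 ← R5 + 69/20·R3.
R4 ← R4 / (-806/159).
R1 ← R1 − 181/159·R4.
R2 ← R2 + 46/53·R4.
R3 ← R3 + 71/159·R4.
R5 ← R5 − 345/53·R4.
R5 ← R5 / (1601/806).
R1 ← R1 + 153/806·R5.
R2 ← R2 − 753/403·R5.
R3 ← R3 − 109/806·R5.
R4 ← R4 + 823/806·R5.
Reading off the reduced rows gives x_1 = -1, x_2 = 4/3, x_3 = 3/5, x_4 = 2/3, x_5 = -1/2.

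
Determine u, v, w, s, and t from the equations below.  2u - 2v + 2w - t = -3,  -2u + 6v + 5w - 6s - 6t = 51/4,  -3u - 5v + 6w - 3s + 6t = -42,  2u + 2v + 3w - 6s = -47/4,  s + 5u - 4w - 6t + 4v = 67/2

Row-reduce the augmented matrix:
R1 ← R1 / (2).
R2 ← R2 + 2·R1.
R3 ← R3 + 3·R1.
R4 ← R4 − 2·R1.
R5 ← R5 − 5·R1.
R2 ← R2 / (4).
R1 ← R1 + 1·R2.
R3 ← R3 + 8·R2.
R4 ← R4 − 4·R2.
R5 ← R5 − 9·R2.
R3 ← R3 / (23).
R1 ← R1 − 11/4·R3.
R2 ← R2 − 7/4·R3.
R4 ← R4 + 6·R3.
R5 ← R5 + 99/4·R3.
R4 ← R4 / (-90/23).
R1 ← R1 − 27/92·R4.
R2 ← R2 + 33/92·R4.
R3 ← R3 + 15/23·R4.
R5 ← R5 + 151/92·R4.
R5 ← R5 / (-13/45).
R1 ← R1 + 7/10·R5.
R2 ← R2 + 23/15·R5.
R3 ← R3 + 4/3·R5.
R4 ← R4 + 127/90·R5.
Reading off the reduced rows gives u = 1/2, v = 3, w = -1/4, s = 3, t = -5/2.

u = 1/2, v = 3, w = -1/4, s = 3, t = -5/2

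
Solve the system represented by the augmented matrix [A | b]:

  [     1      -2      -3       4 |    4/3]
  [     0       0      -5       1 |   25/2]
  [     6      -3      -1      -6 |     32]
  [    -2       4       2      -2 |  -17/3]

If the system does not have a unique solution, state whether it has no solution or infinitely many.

x_1 = 7/3, x_2 = 0, x_3 = -3, x_4 = -5/2

Row-reduce the augmented matrix:
R3 ← R3 − 6·R1.
R4 ← R4 + 2·R1.
Swap R2 and R3.
R2 ← R2 / (9).
R1 ← R1 + 2·R2.
R3 ← R3 / (-5).
R1 ← R1 − 7/9·R3.
R2 ← R2 − 17/9·R3.
R4 ← R4 + 4·R3.
R4 ← R4 / (26/5).
R1 ← R1 + 113/45·R4.
R2 ← R2 + 133/45·R4.
R3 ← R3 + 1/5·R4.
Reading off the reduced rows gives x_1 = 7/3, x_2 = 0, x_3 = -3, x_4 = -5/2.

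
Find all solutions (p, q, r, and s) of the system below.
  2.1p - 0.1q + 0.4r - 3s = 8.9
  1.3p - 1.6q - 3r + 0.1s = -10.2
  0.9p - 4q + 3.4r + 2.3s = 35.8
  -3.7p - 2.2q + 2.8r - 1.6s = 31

p = 0, q = -5, r = 6, s = -2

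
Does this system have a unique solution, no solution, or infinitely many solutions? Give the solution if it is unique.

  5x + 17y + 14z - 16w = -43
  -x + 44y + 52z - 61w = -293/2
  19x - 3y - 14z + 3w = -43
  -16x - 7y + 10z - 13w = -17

no solution

Row-reduce:
R1 ← R1 / (5).
R2 ← R2 + 1·R1.
R3 ← R3 − 19·R1.
R4 ← R4 + 16·R1.
R2 ← R2 / (237/5).
R1 ← R1 − 17/5·R2.
R3 ← R3 + 338/5·R2.
R4 ← R4 − 237/5·R2.
R3 ← R3 / (2596/237).
R1 ← R1 + 268/237·R3.
R2 ← R2 − 274/237·R3.
Row 4 reduces to 0 = 1/2, a contradiction. The system is inconsistent.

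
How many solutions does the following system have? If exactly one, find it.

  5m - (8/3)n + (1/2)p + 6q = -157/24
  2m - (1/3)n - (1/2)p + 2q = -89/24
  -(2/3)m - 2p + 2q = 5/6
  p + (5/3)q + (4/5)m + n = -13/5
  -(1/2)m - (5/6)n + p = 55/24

Row-reduce the augmented matrix:
R1 ← R1 / (5).
R2 ← R2 − 2·R1.
R3 ← R3 + 2/3·R1.
R4 ← R4 − 4/5·R1.
R5 ← R5 + 1/2·R1.
R2 ← R2 / (11/15).
R1 ← R1 + 8/15·R2.
R3 ← R3 + 16/45·R2.
R4 ← R4 − 107/75·R2.
R5 ← R5 + 11/10·R2.
R3 ← R3 / (-25/11).
R1 ← R1 + 9/22·R3.
R2 ← R2 + 21/22·R3.
R4 ← R4 − 251/110·R3.
R4 ← R4 / (1538/375).
R1 ← R1 − 11/25·R4.
R2 ← R2 + 41/25·R4.
R3 ← R3 + 86/75·R4.
R5 reduces to 0 = 0, so the extra equation is consistent.
Reading off the reduced rows gives m = -2, n = -5/4, p = 1/4, q = 0.

m = -2, n = -5/4, p = 1/4, q = 0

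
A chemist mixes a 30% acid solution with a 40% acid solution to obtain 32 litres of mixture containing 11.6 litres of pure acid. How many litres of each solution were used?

Let a = litres of solution A, b = litres of solution B.
  a + b = 32
  (3/10)a + (2/5)b = 58/5
Row-reduce the augmented matrix:
R2 ← R2 − 3/10·R1.
R2 ← R2 / (1/10).
R1 ← R1 − 1·R2.
Reading off the reduced rows gives a = 12, b = 20.

litres of solution A: 12, litres of solution B: 20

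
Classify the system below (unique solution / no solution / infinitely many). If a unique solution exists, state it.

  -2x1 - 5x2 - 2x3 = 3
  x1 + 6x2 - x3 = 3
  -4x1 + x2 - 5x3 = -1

x1 = 5, x2 = -1, x3 = -4

Row-reduce the augmented matrix:
R1 ← R1 / (-2).
R2 ← R2 − 1·R1.
R3 ← R3 + 4·R1.
R2 ← R2 / (7/2).
R1 ← R1 − 5/2·R2.
R3 ← R3 − 11·R2.
R3 ← R3 / (37/7).
R1 ← R1 − 17/7·R3.
R2 ← R2 + 4/7·R3.
Reading off the reduced rows gives x1 = 5, x2 = -1, x3 = -4.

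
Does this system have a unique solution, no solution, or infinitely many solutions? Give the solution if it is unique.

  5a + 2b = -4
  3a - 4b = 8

Row-reduce the augmented matrix:
R1 ← R1 / (5).
R2 ← R2 − 3·R1.
R2 ← R2 / (-26/5).
R1 ← R1 − 2/5·R2.
Reading off the reduced rows gives a = 0, b = -2.

a = 0, b = -2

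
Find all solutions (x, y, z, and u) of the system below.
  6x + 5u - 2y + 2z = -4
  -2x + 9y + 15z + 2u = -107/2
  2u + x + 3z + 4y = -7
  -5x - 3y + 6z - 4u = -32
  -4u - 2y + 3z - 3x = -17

no solution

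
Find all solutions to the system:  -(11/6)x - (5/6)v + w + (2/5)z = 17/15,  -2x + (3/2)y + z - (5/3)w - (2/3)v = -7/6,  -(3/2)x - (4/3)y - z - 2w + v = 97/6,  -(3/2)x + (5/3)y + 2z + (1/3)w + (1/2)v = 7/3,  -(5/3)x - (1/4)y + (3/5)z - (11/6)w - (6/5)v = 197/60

Row-reduce the augmented matrix:
R1 ← R1 / (-11/6).
R2 ← R2 + 2·R1.
R3 ← R3 + 3/2·R1.
R4 ← R4 + 3/2·R1.
R5 ← R5 + 5/3·R1.
R2 ← R2 / (3/2).
R3 ← R3 + 4/3·R2.
R4 ← R4 − 5/3·R2.
R5 ← R5 + 1/4·R2.
R3 ← R3 / (-409/495).
R1 ← R1 + 12/55·R3.
R2 ← R2 − 62/165·R3.
R4 ← R4 − 518/495·R3.
R5 ← R5 − 109/330·R3.
R4 ← R4 / (-5024/1227).
R1 ← R1 − 346/409·R4.
R2 ← R2 + 1732/409·R4.
R3 ← R3 − 7825/1227·R4.
R5 ← R5 + 13027/2454·R4.
R5 ← R5 / (-148531/37680).
R1 ← R1 − 401/628·R5.
R2 ← R2 + 755/314·R5.
R3 ← R3 − 10805/3768·R5.
R4 ← R4 + 1017/1256·R5.
Reading off the reduced rows gives x = -3, y = -5, z = 2, w = -1, v = 5.

x = -3, y = -5, z = 2, w = -1, v = 5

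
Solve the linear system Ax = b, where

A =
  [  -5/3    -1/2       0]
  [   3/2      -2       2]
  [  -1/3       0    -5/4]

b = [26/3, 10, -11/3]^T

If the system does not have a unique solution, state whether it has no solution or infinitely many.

x_1 = -4, x_2 = -4, x_3 = 4

Row-reduce the augmented matrix:
R1 ← R1 / (-5/3).
R2 ← R2 − 3/2·R1.
R3 ← R3 + 1/3·R1.
R2 ← R2 / (-49/20).
R1 ← R1 − 3/10·R2.
R3 ← R3 − 1/10·R2.
R3 ← R3 / (-229/196).
R1 ← R1 − 12/49·R3.
R2 ← R2 + 40/49·R3.
Reading off the reduced rows gives x_1 = -4, x_2 = -4, x_3 = 4.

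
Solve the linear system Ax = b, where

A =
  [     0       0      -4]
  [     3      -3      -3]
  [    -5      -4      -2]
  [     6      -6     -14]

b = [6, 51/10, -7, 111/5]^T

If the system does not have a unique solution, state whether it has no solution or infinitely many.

Row-reduce the augmented matrix:
Swap R1 and R2.
R1 ← R1 / (3).
R3 ← R3 + 5·R1.
R4 ← R4 − 6·R1.
Swap R2 and R3.
R2 ← R2 / (-9).
R1 ← R1 + 1·R2.
R3 ← R3 / (-4).
R1 ← R1 + 2/9·R3.
R2 ← R2 − 7/9·R3.
R4 ← R4 + 8·R3.
R4 reduces to 0 = 0, so the extra equation is consistent.
Reading off the reduced rows gives x_1 = 6/5, x_2 = 1, x_3 = -3/2.

x_1 = 6/5, x_2 = 1, x_3 = -3/2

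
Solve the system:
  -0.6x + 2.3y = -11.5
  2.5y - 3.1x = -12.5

x = 0, y = -5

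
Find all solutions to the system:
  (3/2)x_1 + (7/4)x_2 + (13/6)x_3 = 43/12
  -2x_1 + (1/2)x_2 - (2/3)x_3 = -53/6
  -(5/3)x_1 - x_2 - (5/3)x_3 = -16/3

Row-reduce:
R1 ← R1 / (3/2).
R2 ← R2 + 2·R1.
R3 ← R3 + 5/3·R1.
R2 ← R2 / (17/6).
R1 ← R1 − 7/6·R2.
R3 ← R3 − 17/18·R2.
Rank is 2 with 3 unknowns, leaving x_3 free.

infinitely many solutions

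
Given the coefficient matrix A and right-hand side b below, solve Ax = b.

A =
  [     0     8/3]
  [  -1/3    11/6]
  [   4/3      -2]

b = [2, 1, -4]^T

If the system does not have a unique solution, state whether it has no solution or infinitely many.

no solution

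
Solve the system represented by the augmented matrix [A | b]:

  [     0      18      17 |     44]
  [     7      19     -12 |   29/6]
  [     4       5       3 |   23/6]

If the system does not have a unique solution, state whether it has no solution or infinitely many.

Row-reduce the augmented matrix:
Swap R1 and R2.
R1 ← R1 / (7).
R3 ← R3 − 4·R1.
R2 ← R2 / (18).
R1 ← R1 − 19/7·R2.
R3 ← R3 + 41/7·R2.
R3 ← R3 / (277/18).
R1 ← R1 + 77/18·R3.
R2 ← R2 − 17/18·R3.
Reading off the reduced rows gives x_1 = -5/3, x_2 = 3/2, x_3 = 1.

x_1 = -5/3, x_2 = 3/2, x_3 = 1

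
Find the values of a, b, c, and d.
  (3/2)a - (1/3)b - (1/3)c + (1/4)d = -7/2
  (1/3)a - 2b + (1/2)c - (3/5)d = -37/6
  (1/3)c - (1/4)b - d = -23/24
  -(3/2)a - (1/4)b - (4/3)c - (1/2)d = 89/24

a = -2, b = 5/2, c = -1, d = 0

Row-reduce the augmented matrix:
R1 ← R1 / (3/2).
R2 ← R2 − 1/3·R1.
R4 ← R4 + 3/2·R1.
R2 ← R2 / (-52/27).
R1 ← R1 + 2/9·R2.
R3 ← R3 + 1/4·R2.
R4 ← R4 + 7/12·R2.
R3 ← R3 / (323/1248).
R1 ← R1 + 15/52·R3.
R2 ← R2 + 31/104·R3.
R4 ← R4 + 2297/1248·R3.
R4 ← R4 / (-42363/6460).
R1 ← R1 + 2511/3230·R4.
R2 ← R2 + 1152/1615·R4.
R3 ← R3 + 5709/1615·R4.
Reading off the reduced rows gives a = -2, b = 5/2, c = -1, d = 0.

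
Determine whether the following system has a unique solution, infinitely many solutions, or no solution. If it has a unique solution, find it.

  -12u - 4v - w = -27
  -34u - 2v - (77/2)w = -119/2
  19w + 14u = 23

infinitely many solutions

Row-reduce:
R1 ← R1 / (-12).
R2 ← R2 + 34·R1.
R3 ← R3 − 14·R1.
R2 ← R2 / (28/3).
R1 ← R1 − 1/3·R2.
R3 ← R3 + 14/3·R2.
Rank is 2 with 3 unknowns, leaving w free.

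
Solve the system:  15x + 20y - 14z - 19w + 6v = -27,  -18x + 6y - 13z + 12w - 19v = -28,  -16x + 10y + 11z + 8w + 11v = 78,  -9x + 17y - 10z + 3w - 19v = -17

Row-reduce:
R1 ← R1 / (15).
R2 ← R2 + 18·R1.
R3 ← R3 + 16·R1.
R4 ← R4 + 9·R1.
R2 ← R2 / (30).
R1 ← R1 − 4/3·R2.
R3 ← R3 − 94/3·R2.
R4 ← R4 − 29·R2.
R3 ← R3 / (6118/225).
R1 ← R1 − 88/225·R3.
R2 ← R2 + 149/150·R3.
R4 ← R4 − 1561/150·R3.
R4 ← R4 / (2113/874).
R1 ← R1 + 2363/3059·R4.
R2 ← R2 + 2423/6118·R4.
R3 ← R3 + 111/3059·R4.
Rank is 4 with 5 unknowns, leaving v free.

infinitely many solutions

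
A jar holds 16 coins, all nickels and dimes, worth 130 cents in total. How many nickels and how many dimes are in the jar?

Let n = nickels, d = dimes.
  d + n = 16
  5n + 10d = 130
Row-reduce the augmented matrix:
R2 ← R2 − 5·R1.
R2 ← R2 / (5).
R1 ← R1 − 1·R2.
Reading off the reduced rows gives n = 6, d = 10.

nickels: 6, dimes: 10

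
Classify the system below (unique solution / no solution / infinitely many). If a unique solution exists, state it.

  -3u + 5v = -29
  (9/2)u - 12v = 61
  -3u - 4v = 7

no solution

Row-reduce:
R1 ← R1 / (-3).
R2 ← R2 − 9/2·R1.
R3 ← R3 + 3·R1.
R2 ← R2 / (-9/2).
R1 ← R1 + 5/3·R2.
R3 ← R3 + 9·R2.
Row 3 reduces to 0 = 1, a contradiction. The system is inconsistent.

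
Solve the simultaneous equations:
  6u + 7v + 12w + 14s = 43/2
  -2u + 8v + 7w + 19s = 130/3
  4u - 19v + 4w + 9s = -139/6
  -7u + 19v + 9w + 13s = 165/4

Row-reduce the augmented matrix:
R1 ← R1 / (6).
R2 ← R2 + 2·R1.
R3 ← R3 − 4·R1.
R4 ← R4 + 7·R1.
R2 ← R2 / (31/3).
R1 ← R1 − 7/6·R2.
R3 ← R3 + 71/3·R2.
R4 ← R4 − 163/6·R2.
R3 ← R3 / (657/31).
R1 ← R1 − 47/62·R3.
R2 ← R2 − 33/31·R3.
R4 ← R4 + 367/62·R3.
R4 ← R4 / (-23443/1314).
R1 ← R1 + 2977/1314·R4.
R2 ← R2 + 91/219·R4.
R3 ← R3 − 1670/657·R4.
Reading off the reduced rows gives u = 3/4, v = 2, w = -8/3, s = 5/2.

u = 3/4, v = 2, w = -8/3, s = 5/2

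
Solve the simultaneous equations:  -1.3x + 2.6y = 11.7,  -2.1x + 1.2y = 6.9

Row-reduce the augmented matrix:
R1 ← R1 / (-13/10).
R2 ← R2 + 21/10·R1.
R2 ← R2 / (-3).
R1 ← R1 + 2·R2.
Reading off the reduced rows gives x = -1, y = 4.

x = -1, y = 4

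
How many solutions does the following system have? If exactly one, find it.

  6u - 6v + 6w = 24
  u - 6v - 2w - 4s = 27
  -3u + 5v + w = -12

infinitely many solutions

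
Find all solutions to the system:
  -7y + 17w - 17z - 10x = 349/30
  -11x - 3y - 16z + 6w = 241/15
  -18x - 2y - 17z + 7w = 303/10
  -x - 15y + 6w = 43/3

x = -7/3, y = -1, z = 3/5, w = -1/2

Row-reduce the augmented matrix:
R1 ← R1 / (-10).
R2 ← R2 + 11·R1.
R3 ← R3 + 18·R1.
R4 ← R4 + 1·R1.
R2 ← R2 / (47/10).
R1 ← R1 − 7/10·R2.
R3 ← R3 − 53/5·R2.
R4 ← R4 + 143/10·R2.
R3 ← R3 / (353/47).
R1 ← R1 − 61/47·R3.
R2 ← R2 − 27/47·R3.
R4 ← R4 − 466/47·R3.
R4 ← R4 / (-14472/353).
R1 ← R1 + 240/353·R4.
R2 ← R2 + 1090/353·R4.
R3 ← R3 − 237/353·R4.
Reading off the reduced rows gives x = -7/3, y = -1, z = 3/5, w = -1/2.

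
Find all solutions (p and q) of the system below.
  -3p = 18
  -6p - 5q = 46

Row-reduce the augmented matrix:
R1 ← R1 / (-3).
R2 ← R2 + 6·R1.
R2 ← R2 / (-5).
Reading off the reduced rows gives p = -6, q = -2.

p = -6, q = -2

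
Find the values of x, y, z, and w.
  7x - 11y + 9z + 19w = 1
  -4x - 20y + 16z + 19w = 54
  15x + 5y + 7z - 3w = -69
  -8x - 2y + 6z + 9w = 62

x = -5, y = 1, z = 1, w = 2

Row-reduce the augmented matrix:
R1 ← R1 / (7).
R2 ← R2 + 4·R1.
R3 ← R3 − 15·R1.
R4 ← R4 + 8·R1.
R2 ← R2 / (-184/7).
R1 ← R1 + 11/7·R2.
R3 ← R3 − 200/7·R2.
R4 ← R4 + 102/7·R2.
R3 ← R3 / (246/23).
R1 ← R1 − 1/46·R3.
R2 ← R2 + 37/46·R3.
R4 ← R4 − 105/23·R3.
R4 ← R4 / (3111/164).
R1 ← R1 − 937/984·R4.
R2 ← R2 + 1951/984·R4.
R3 ← R3 + 259/246·R4.
Reading off the reduced rows gives x = -5, y = 1, z = 1, w = 2.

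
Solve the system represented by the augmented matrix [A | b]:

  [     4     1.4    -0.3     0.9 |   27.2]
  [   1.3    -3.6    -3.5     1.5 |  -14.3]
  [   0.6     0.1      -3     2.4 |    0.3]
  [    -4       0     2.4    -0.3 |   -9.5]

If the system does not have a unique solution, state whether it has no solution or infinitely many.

Row-reduce the augmented matrix:
R1 ← R1 / (4).
R2 ← R2 − 13/10·R1.
R3 ← R3 − 3/5·R1.
R4 ← R4 + 4·R1.
R2 ← R2 / (-811/200).
R1 ← R1 − 7/20·R2.
R3 ← R3 + 11/100·R2.
R4 ← R4 − 7/5·R2.
R3 ← R3 / (-46433/16220).
R1 ← R1 + 299/811·R3.
R2 ← R2 − 1361/1622·R3.
R4 ← R4 − 3752/4055·R3.
R4 ← R4 / (807189/464330).
R1 ← R1 − 1938/46433·R4.
R2 ← R2 − 16554/46433·R4.
R3 ← R3 + 36207/46433·R4.
Reading off the reduced rows gives x_1 = 5, x_2 = 3, x_3 = 5, x_4 = 5.

x_1 = 5, x_2 = 3, x_3 = 5, x_4 = 5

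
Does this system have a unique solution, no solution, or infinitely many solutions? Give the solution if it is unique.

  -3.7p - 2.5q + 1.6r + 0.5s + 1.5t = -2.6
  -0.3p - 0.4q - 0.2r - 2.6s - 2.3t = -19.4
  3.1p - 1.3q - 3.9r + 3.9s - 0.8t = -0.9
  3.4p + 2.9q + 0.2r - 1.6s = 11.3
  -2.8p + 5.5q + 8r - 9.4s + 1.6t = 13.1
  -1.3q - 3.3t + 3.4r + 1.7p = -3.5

Row-reduce the augmented matrix:
R1 ← R1 / (-37/10).
R2 ← R2 + 3/10·R1.
R3 ← R3 − 31/10·R1.
R4 ← R4 − 17/5·R1.
R5 ← R5 + 14/5·R1.
R6 ← R6 − 17/10·R1.
R2 ← R2 / (-73/370).
R1 ← R1 − 25/37·R2.
R3 ← R3 + 628/185·R2.
R4 ← R4 − 223/370·R2.
R5 ← R5 − 547/74·R2.
R6 ← R6 + 453/185·R2.
R3 ← R3 / (2273/730).
R1 ← R1 + 114/73·R3.
R2 ← R2 − 122/73·R3.
R4 ← R4 − 242/365·R3.
R5 ← R5 + 2031/365·R3.
R6 ← R6 − 3003/365·R3.
R4 ← R4 / (-90013/4546).
R1 ← R1 − 35854/2273·R4.
R2 ← R2 + 30275/2273·R4.
R3 ← R3 − 36318/2273·R4.
R5 ← R5 + 90013/4546·R4.
R6 ← R6 + 447581/4546·R4.
Swap R5 and R6.
R5 ← R5 / (-4198011/450065).
R1 ← R1 − 31301/64295·R5.
R2 ← R2 + 3240/12859·R5.
R3 ← R3 − 644969/450065·R5.
R4 ← R4 − 340686/450065·R5.
R6 reduces to 0 = 0, so the extra equation is consistent.
Reading off the reduced rows gives p = 2, q = 3, r = 3, s = 3, t = 4.

p = 2, q = 3, r = 3, s = 3, t = 4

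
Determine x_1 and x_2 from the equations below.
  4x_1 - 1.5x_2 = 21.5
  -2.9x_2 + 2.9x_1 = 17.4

x_1 = 5, x_2 = -1

Row-reduce the augmented matrix:
R1 ← R1 / (4).
R2 ← R2 − 29/10·R1.
R2 ← R2 / (-29/16).
R1 ← R1 + 3/8·R2.
Reading off the reduced rows gives x_1 = 5, x_2 = -1.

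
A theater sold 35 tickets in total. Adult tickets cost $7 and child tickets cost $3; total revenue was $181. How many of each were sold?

Let a = adult tickets, c = child tickets.
  a + c = 35
  7a + 3c = 181
Row-reduce the augmented matrix:
R2 ← R2 − 7·R1.
R2 ← R2 / (-4).
R1 ← R1 − 1·R2.
Reading off the reduced rows gives a = 19, c = 16.

adult tickets: 19, child tickets: 16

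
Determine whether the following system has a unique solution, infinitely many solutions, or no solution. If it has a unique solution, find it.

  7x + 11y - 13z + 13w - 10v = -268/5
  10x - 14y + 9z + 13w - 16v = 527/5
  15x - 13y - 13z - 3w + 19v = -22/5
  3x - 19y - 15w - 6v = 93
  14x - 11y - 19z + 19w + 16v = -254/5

x = 2, y = -3, z = 3, w = -6/5, v = -2

Row-reduce the augmented matrix:
R1 ← R1 / (7).
R2 ← R2 − 10·R1.
R3 ← R3 − 15·R1.
R4 ← R4 − 3·R1.
R5 ← R5 − 14·R1.
R2 ← R2 / (-208/7).
R1 ← R1 − 11/7·R2.
R3 ← R3 + 256/7·R2.
R4 ← R4 + 166/7·R2.
R5 ← R5 + 33·R2.
R3 ← R3 / (-248/13).
R1 ← R1 + 83/208·R3.
R2 ← R2 + 193/208·R3.
R4 ← R4 + 1709/104·R3.
R5 ← R5 + 4913/208·R3.
R4 ← R4 / (141/31).
R1 ← R1 − 64/31·R4.
R2 ← R2 − 42/31·R4.
R3 ← R3 − 39/31·R4.
R5 ← R5 − 896/31·R4.
R5 ← R5 / (3975641/18048).
R1 ← R1 − 259531/18048·R5.
R2 ← R2 − 54183/6016·R5.
R3 ← R3 − 24067/3008·R5.
R4 ← R4 + 73385/9024·R5.
Reading off the reduced rows gives x = 2, y = -3, z = 3, w = -6/5, v = -2.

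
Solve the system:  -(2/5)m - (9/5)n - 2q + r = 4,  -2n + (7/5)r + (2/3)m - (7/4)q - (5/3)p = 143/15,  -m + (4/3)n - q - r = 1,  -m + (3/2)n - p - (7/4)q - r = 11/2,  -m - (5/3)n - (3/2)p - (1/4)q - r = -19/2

Row-reduce the augmented matrix:
R1 ← R1 / (-2/5).
R2 ← R2 − 2/3·R1.
R3 ← R3 + 1·R1.
R4 ← R4 + 1·R1.
R5 ← R5 + 1·R1.
R2 ← R2 / (-5).
R1 ← R1 − 9/2·R2.
R3 ← R3 − 35/6·R2.
R4 ← R4 − 6·R2.
R5 ← R5 − 17/6·R2.
R3 ← R3 / (-35/18).
R1 ← R1 + 3/2·R3.
R2 ← R2 − 1/3·R3.
R4 ← R4 + 3·R3.
R5 ← R5 + 22/9·R3.
R4 ← R4 / (9/70).
R1 ← R1 − 67/35·R4.
R2 ← R2 − 24/35·R4.
R3 ← R3 − 139/140·R4.
R5 ← R5 − 1203/280·R4.
R5 ← R5 / (-773/200).
R1 ← R1 + 52/75·R5.
R2 ← R2 + 23/25·R5.
R3 ← R3 + 151/300·R5.
R4 ← R4 − 7/15·R5.
Reading off the reduced rows gives m = 4, n = 3, p = -1, q = -4, r = 3.

m = 4, n = 3, p = -1, q = -4, r = 3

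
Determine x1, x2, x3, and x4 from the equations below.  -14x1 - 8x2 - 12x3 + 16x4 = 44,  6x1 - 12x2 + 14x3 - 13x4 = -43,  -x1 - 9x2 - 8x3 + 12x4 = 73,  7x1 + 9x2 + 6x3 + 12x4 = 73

Row-reduce the augmented matrix:
R1 ← R1 / (-14).
R2 ← R2 − 6·R1.
R3 ← R3 + 1·R1.
R4 ← R4 − 7·R1.
R2 ← R2 / (-108/7).
R1 ← R1 − 4/7·R2.
R3 ← R3 + 59/7·R2.
R4 ← R4 − 5·R2.
R3 ← R3 / (-647/54).
R1 ← R1 − 32/27·R3.
R2 ← R2 + 31/54·R3.
R4 ← R4 − 155/54·R3.
R4 ← R4 / (13855/647).
R1 ← R1 − 23/647·R4.
R2 ← R2 + 183/647·R4.
R3 ← R3 + 1535/1294·R4.
Reading off the reduced rows gives x1 = 4, x2 = -1, x3 = -1, x4 = 5.

x1 = 4, x2 = -1, x3 = -1, x4 = 5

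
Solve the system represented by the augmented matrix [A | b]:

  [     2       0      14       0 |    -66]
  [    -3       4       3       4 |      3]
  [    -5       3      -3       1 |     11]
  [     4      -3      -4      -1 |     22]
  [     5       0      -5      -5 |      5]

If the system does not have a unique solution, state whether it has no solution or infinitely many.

Row-reduce the augmented matrix:
R1 ← R1 / (2).
R2 ← R2 + 3·R1.
R3 ← R3 + 5·R1.
R4 ← R4 − 4·R1.
R5 ← R5 − 5·R1.
R2 ← R2 / (4).
R3 ← R3 − 3·R2.
R4 ← R4 + 3·R2.
R3 ← R3 / (14).
R1 ← R1 − 7·R3.
R2 ← R2 − 6·R3.
R4 ← R4 + 14·R3.
R5 ← R5 + 40·R3.
Swap R4 and R5.
R4 ← R4 / (-75/7).
R1 ← R1 − 1·R4.
R2 ← R2 − 13/7·R4.
R3 ← R3 + 1/7·R4.
R5 reduces to 0 = 0, so the extra equation is consistent.
Reading off the reduced rows gives x_1 = 2, x_2 = 0, x_3 = -5, x_4 = 6.

x_1 = 2, x_2 = 0, x_3 = -5, x_4 = 6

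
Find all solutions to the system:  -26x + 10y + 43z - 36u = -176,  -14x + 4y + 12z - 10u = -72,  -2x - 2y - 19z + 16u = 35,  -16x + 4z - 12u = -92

Row-reduce:
R1 ← R1 / (-26).
R2 ← R2 + 14·R1.
R3 ← R3 + 2·R1.
R4 ← R4 + 16·R1.
R2 ← R2 / (-18/13).
R1 ← R1 + 5/13·R2.
R3 ← R3 + 36/13·R2.
R4 ← R4 + 80/13·R2.
Swap R3 and R4.
R3 ← R3 / (244/9).
R1 ← R1 − 13/9·R3.
R2 ← R2 − 145/18·R3.
Row 4 reduces to 0 = 3, a contradiction. The system is inconsistent.

no solution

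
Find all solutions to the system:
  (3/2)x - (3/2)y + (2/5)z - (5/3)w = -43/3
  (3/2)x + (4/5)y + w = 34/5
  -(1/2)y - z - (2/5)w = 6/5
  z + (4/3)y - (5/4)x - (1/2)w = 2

x = 0, y = 6, z = -5, w = 2

Row-reduce the augmented matrix:
R1 ← R1 / (3/2).
R2 ← R2 − 3/2·R1.
R4 ← R4 + 5/4·R1.
R2 ← R2 / (23/10).
R1 ← R1 + 1·R2.
R3 ← R3 + 1/2·R2.
R4 ← R4 − 1/12·R2.
R3 ← R3 / (-25/23).
R1 ← R1 − 32/345·R3.
R2 ← R2 + 4/23·R3.
R4 ← R4 − 31/23·R3.
R4 ← R4 / (-661/375).
R1 ← R1 − 358/5625·R4.
R2 ← R2 − 424/375·R4.
R3 ← R3 + 62/375·R4.
Reading off the reduced rows gives x = 0, y = 6, z = -5, w = 2.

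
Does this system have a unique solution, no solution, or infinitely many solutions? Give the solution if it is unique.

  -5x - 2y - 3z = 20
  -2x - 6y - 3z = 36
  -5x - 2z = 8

x = 0, y = -4, z = -4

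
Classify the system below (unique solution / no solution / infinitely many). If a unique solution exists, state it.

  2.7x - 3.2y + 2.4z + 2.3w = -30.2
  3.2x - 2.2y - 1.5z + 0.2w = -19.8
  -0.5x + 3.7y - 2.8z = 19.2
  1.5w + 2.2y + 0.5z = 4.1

x = -5, y = 3, z = -2, w = -1

Row-reduce the augmented matrix:
R1 ← R1 / (27/10).
R2 ← R2 − 16/5·R1.
R3 ← R3 + 1/2·R1.
R2 ← R2 / (43/27).
R1 ← R1 + 32/27·R2.
R3 ← R3 − 839/270·R2.
R4 ← R4 − 11/5·R2.
R3 ← R3 / (26321/4300).
R1 ← R1 + 504/215·R3.
R2 ← R2 + 1173/430·R3.
R4 ← R4 − 6989/1075·R3.
R4 ← R4 / (-183647/263210).
R1 ← R1 − 26917/26321·R4.
R2 ← R2 − 21061/26321·R4.
R3 ← R3 − 23024/26321·R4.
Reading off the reduced rows gives x = -5, y = 3, z = -2, w = -1.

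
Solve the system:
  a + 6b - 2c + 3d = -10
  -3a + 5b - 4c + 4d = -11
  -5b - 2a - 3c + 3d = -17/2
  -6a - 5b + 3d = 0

a = -1, b = 0, c = 3/2, d = -2

Row-reduce the augmented matrix:
R2 ← R2 + 3·R1.
R3 ← R3 + 2·R1.
R4 ← R4 + 6·R1.
R2 ← R2 / (23).
R1 ← R1 − 6·R2.
R3 ← R3 − 7·R2.
R4 ← R4 − 31·R2.
R3 ← R3 / (-91/23).
R1 ← R1 − 14/23·R3.
R2 ← R2 + 10/23·R3.
R4 ← R4 − 34/23·R3.
R4 ← R4 / (488/91).
R1 ← R1 − 5/13·R4.
R2 ← R2 − 1/91·R4.
R3 ← R3 + 116/91·R4.
Reading off the reduced rows gives a = -1, b = 0, c = 3/2, d = -2.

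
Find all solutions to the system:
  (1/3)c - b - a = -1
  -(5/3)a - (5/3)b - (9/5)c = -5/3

infinitely many solutions

Row-reduce:
R1 ← R1 / (-1).
R2 ← R2 + 5/3·R1.
R2 ← R2 / (-106/45).
R1 ← R1 + 1/3·R2.
Rank is 2 with 3 unknowns, leaving b free.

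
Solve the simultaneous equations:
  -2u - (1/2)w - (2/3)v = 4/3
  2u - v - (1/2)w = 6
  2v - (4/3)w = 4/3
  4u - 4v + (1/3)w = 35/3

no solution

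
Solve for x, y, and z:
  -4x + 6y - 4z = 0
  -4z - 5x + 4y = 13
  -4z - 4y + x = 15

x = -5, y = -4, z = -1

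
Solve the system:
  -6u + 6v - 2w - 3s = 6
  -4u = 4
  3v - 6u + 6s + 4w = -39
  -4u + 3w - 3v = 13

u = -1, v = -3, w = 0, s = -6

Row-reduce the augmented matrix:
R1 ← R1 / (-6).
R2 ← R2 + 4·R1.
R3 ← R3 + 6·R1.
R4 ← R4 + 4·R1.
R2 ← R2 / (-4).
R1 ← R1 + 1·R2.
R3 ← R3 + 3·R2.
R4 ← R4 + 7·R2.
R3 ← R3 / (5).
R2 ← R2 + 1/3·R3.
R4 ← R4 − 2·R3.
R4 ← R4 / (-9/2).
R3 ← R3 − 3/2·R4.
Reading off the reduced rows gives u = -1, v = -3, w = 0, s = -6.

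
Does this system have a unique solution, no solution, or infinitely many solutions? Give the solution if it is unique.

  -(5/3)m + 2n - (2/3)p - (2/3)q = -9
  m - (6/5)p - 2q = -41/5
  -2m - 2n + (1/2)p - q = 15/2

Row-reduce:
R1 ← R1 / (-5/3).
R2 ← R2 − 1·R1.
R3 ← R3 + 2·R1.
R2 ← R2 / (6/5).
R1 ← R1 + 6/5·R2.
R3 ← R3 + 22/5·R2.
R3 ← R3 / (-137/30).
R1 ← R1 + 6/5·R3.
R2 ← R2 + 4/3·R3.
Rank is 3 with 4 unknowns, leaving q free.

infinitely many solutions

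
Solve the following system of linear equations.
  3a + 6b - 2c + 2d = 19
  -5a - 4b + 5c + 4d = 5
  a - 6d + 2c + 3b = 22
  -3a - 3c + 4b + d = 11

Row-reduce the augmented matrix:
R1 ← R1 / (3).
R2 ← R2 + 5·R1.
R3 ← R3 − 1·R1.
R4 ← R4 + 3·R1.
R2 ← R2 / (6).
R1 ← R1 − 2·R2.
R3 ← R3 − 1·R2.
R4 ← R4 − 10·R2.
R3 ← R3 / (43/18).
R1 ← R1 + 11/9·R3.
R2 ← R2 − 5/18·R3.
R4 ← R4 + 70/9·R3.
R4 ← R4 / (-1501/43).
R1 ← R1 + 250/43·R4.
R2 ← R2 − 92/43·R4.
R3 ← R3 + 142/43·R4.
Reading off the reduced rows gives a = -1, b = 5, c = 4, d = 0.

a = -1, b = 5, c = 4, d = 0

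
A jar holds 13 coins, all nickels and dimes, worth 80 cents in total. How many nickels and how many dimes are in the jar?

nickels: 10, dimes: 3

Let n = nickels, d = dimes.
  n + d = 13
  5n + 10d = 80
From equation 1: n = 13 − d.
Substitute into equation 2 and solve: d = 3.
Then n = 10.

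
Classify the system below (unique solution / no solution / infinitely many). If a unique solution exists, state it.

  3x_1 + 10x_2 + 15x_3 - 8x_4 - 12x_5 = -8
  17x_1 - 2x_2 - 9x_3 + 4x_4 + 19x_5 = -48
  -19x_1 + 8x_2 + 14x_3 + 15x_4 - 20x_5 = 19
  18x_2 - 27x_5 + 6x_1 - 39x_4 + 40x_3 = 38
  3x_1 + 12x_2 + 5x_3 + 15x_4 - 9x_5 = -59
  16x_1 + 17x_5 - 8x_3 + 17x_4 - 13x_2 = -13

Row-reduce:
R1 ← R1 / (3).
R2 ← R2 − 17·R1.
R3 ← R3 + 19·R1.
R4 ← R4 − 6·R1.
R5 ← R5 − 3·R1.
R6 ← R6 − 16·R1.
R2 ← R2 / (-176/3).
R1 ← R1 − 10/3·R2.
R3 ← R3 − 214/3·R2.
R4 ← R4 + 2·R2.
R5 ← R5 − 2·R2.
R6 ← R6 + 199/3·R2.
R3 ← R3 / (-233/44).
R1 ← R1 + 15/44·R3.
R2 ← R2 − 141/88·R3.
R4 ← R4 − 581/44·R3.
R5 ← R5 + 581/44·R3.
R6 ← R6 − 1609/88·R3.
R4 ← R4 / (8378/233).
R1 ← R1 + 333/233·R4.
R2 ← R2 − 3037/466·R4.
R3 ← R3 + 1070/233·R4.
R5 ← R5 + 8378/233·R4.
R6 ← R6 − 40939/466·R4.
Swap R5 and R6.
R5 ← R5 / (-959085/33512).
R1 ← R1 − 17525/16756·R5.
R2 ← R2 + 62439/33512·R5.
R3 ← R3 − 2121/4189·R5.
R4 ← R4 − 8589/16756·R5.
Row 6 reduces to 0 = 3, a contradiction. The system is inconsistent.

no solution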